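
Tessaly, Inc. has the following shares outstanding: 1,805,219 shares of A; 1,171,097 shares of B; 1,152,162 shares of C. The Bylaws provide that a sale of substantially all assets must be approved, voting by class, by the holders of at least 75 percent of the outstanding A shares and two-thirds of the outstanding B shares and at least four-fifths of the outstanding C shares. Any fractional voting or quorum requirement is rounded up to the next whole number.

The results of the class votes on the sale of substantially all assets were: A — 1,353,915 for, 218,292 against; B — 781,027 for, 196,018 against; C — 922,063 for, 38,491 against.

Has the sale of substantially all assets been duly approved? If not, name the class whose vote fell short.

A: 3/4 of 1805219 = 1353914.25, rounded up to 1353915; 1,353,915 required, 1,353,915 in favor — approved.
B: 2/3 of 1171097 = 780731.33, rounded up to 780732; 780,732 required, 781,027 in favor — approved.
C: 4/5 of 1152162 = 921729.60, rounded up to 921730; 921,730 required, 922,063 in favor — approved.

Approved — every class gave the required vote.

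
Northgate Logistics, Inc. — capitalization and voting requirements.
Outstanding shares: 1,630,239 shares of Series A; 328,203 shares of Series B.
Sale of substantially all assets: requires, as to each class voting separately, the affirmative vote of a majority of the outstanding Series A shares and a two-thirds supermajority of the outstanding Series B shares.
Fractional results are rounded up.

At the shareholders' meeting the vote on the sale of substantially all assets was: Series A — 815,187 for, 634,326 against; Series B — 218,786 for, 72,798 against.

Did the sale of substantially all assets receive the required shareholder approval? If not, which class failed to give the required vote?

Series A: a majority of 1630239 is 815120; 815,120 required, 815,187 in favor — approved.
Series B: 2/3 of 328203 = 218802; 218,802 required, 218,786 in favor — not approved.

Not approved — the Series B shares did not give the required vote.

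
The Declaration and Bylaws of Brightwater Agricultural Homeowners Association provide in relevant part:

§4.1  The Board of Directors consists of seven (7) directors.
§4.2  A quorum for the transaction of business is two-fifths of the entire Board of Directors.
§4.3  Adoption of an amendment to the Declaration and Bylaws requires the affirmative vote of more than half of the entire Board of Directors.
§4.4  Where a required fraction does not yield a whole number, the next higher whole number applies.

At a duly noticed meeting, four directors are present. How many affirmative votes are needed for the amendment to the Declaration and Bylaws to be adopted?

The amendment to the Declaration and Bylaws requires a majority of the entire Board of Directors (7).
A majority of 7 is 4.

4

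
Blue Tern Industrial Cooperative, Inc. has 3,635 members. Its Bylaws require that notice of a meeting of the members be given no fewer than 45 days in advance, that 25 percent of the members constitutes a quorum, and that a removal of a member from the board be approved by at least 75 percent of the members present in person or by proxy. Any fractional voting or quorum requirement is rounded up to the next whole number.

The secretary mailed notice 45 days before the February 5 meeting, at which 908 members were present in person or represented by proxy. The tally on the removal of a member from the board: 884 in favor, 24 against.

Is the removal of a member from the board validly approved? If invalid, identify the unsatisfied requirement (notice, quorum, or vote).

Notice: 45 days given; 45 required. Satisfied.
Quorum: 25% of 3,635 = 908.75, rounded up to 909; 908 present. Not satisfied.
Vote: requires three-fourths of those present (908); 3/4 of 908 = 681, so 681 needed; 884 in favor. Satisfied.

Invalid — quorum requirement not satisfied.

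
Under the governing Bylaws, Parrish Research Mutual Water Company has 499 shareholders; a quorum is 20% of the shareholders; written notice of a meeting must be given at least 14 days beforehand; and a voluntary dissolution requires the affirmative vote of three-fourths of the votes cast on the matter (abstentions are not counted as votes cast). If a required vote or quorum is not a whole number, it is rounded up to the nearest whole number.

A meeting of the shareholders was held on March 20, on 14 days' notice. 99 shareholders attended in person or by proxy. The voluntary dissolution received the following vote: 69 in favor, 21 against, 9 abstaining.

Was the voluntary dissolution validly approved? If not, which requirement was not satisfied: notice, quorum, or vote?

Notice: 14 days given; 14 required. Satisfied.
Quorum: 20% of 499 = 99.80, rounded up to 100; 99 present. Not satisfied.
Vote: requires three-fourths of the votes cast (99 − 9 abstaining = 90); 3/4 of 90 = 67.50, rounded up to 68, so 68 needed; 69 in favor. Satisfied.

Invalid — quorum requirement not satisfied.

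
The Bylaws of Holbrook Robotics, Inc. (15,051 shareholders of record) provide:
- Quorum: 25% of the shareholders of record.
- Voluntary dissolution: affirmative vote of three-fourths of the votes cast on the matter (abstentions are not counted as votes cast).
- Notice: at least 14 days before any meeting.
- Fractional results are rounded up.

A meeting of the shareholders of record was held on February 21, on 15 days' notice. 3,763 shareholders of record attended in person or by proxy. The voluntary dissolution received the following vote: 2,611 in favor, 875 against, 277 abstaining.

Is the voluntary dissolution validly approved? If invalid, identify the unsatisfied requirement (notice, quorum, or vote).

Invalid — vote requirement not satisfied.

Notice: 15 days given; 14 required. Satisfied.
Quorum: 25% of 15,051 = 3,762.75, rounded up to 3,763; 3,763 present. Satisfied.
Vote: requires three-fourths of the votes cast (3,763 − 277 abstaining = 3,486); 3/4 of 3486 = 2614.50, rounded up to 2615, so 2,615 needed; 2,611 in favor. Not satisfied.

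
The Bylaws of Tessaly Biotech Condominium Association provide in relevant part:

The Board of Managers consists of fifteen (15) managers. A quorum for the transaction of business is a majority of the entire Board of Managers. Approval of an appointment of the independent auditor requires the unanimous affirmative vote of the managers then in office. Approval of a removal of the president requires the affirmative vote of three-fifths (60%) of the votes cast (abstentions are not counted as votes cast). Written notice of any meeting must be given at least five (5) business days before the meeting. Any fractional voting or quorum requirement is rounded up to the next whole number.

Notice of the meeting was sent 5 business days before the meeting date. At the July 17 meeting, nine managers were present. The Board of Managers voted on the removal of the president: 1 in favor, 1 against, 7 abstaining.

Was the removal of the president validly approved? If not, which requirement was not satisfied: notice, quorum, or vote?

Invalid — vote requirement not satisfied.

Notice: 5 business days given; 5 required (5 ≥ 5). Satisfied.
Quorum: 9 present; quorum is 8. Satisfied.
Vote: the removal of the president requires three-fifths of the votes cast (9 present − 7 abstaining = 2). 3/5 of 2 = 1.20, rounded up to 2, so 2 affirmative votes are needed; 1 voted in favor. Not satisfied.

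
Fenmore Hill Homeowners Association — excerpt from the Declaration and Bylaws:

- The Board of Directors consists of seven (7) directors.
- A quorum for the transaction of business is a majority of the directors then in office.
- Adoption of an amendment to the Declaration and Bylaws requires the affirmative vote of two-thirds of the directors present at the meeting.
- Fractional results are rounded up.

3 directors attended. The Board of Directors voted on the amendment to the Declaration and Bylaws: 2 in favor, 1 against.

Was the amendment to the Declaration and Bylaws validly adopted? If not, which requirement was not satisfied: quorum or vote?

Quorum: 3 present; quorum is 4. Not satisfied.
Vote: the amendment to the Declaration and Bylaws requires two-thirds of the directors present (3). 2/3 of 3 = 2, so 2 affirmative votes are needed; 2 voted in favor. Satisfied. (Moot — without a quorum no business can be validly transacted.)

Invalid — quorum requirement not satisfied.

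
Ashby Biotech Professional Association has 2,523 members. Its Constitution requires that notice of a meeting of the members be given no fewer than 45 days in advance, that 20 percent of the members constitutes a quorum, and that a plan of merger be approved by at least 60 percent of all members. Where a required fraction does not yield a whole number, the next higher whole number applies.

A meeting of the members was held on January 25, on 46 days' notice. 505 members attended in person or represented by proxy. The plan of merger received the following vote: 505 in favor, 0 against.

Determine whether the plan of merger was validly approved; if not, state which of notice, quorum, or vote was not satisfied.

Invalid — vote requirement not satisfied.

Notice: 46 days given; 45 required. Satisfied.
Quorum: 20% of 2,523 = 504.60, rounded up to 505; 505 present. Satisfied.
Vote: requires three-fifths of all members (2,523); 3/5 of 2523 = 1513.80, rounded up to 1514, so 1,514 needed; 505 in favor. Not satisfied.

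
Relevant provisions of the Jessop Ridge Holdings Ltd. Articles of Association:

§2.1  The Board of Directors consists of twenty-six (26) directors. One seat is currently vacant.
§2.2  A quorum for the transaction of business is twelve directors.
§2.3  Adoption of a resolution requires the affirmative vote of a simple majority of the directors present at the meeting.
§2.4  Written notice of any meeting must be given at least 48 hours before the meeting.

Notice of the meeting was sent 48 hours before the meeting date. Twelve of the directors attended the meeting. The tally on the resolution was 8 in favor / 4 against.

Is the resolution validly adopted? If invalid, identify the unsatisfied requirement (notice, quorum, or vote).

Notice: 48 hours given; 48 required (48 ≥ 48). Satisfied.
Quorum: 12 present; quorum is 12. Satisfied.
Vote: the resolution requires a majority of the directors present (12). A majority of 12 is 7, so 7 affirmative votes are needed; 8 voted in favor. Satisfied.

Valid — all requirements satisfied.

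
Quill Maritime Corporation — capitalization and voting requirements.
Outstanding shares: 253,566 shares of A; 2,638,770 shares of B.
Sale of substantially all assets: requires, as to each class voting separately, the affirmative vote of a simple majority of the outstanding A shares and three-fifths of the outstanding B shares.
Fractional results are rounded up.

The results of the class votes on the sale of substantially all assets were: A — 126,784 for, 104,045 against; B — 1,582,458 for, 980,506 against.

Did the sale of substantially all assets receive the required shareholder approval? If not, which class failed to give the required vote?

A: a majority of 253566 is 126784; 126,784 required, 126,784 in favor — approved.
B: 3/5 of 2638770 = 1583262; 1,583,262 required, 1,582,458 in favor — not approved.

Not approved — the B shares did not give the required vote.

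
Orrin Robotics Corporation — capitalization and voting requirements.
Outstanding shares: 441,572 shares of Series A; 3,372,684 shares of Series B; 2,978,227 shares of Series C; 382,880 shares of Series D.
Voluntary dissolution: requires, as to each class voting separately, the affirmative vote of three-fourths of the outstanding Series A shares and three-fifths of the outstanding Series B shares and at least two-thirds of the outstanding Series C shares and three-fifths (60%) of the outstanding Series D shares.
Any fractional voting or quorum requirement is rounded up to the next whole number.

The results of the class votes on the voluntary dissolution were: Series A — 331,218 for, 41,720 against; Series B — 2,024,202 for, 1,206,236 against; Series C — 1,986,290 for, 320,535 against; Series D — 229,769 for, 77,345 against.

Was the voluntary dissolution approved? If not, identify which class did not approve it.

Series A: 3/4 of 441572 = 331179; 331,179 required, 331,218 in favor — approved.
Series B: 3/5 of 3372684 = 2023610.40, rounded up to 2023611; 2,023,611 required, 2,024,202 in favor — approved.
Series C: 2/3 of 2978227 = 1985484.67, rounded up to 1985485; 1,985,485 required, 1,986,290 in favor — approved.
Series D: 3/5 of 382880 = 229728; 229,728 required, 229,769 in favor — approved.

Approved — every class gave the required vote.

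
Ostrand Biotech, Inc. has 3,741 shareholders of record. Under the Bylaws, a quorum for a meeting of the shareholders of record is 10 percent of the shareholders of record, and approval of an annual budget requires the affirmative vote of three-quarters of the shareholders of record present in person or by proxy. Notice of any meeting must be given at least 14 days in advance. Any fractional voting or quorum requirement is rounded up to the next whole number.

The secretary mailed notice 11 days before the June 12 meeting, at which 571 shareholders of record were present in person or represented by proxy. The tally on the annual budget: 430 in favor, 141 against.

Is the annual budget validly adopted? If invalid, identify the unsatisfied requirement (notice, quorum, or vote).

Invalid — notice requirement not satisfied.

Notice: 11 days given; 14 required. Not satisfied.
Quorum: 10% of 3,741 = 374.10, rounded up to 375; 571 present. Satisfied.
Vote: requires three-fourths of those present (571); 3/4 of 571 = 428.25, rounded up to 429, so 429 needed; 430 in favor. Satisfied.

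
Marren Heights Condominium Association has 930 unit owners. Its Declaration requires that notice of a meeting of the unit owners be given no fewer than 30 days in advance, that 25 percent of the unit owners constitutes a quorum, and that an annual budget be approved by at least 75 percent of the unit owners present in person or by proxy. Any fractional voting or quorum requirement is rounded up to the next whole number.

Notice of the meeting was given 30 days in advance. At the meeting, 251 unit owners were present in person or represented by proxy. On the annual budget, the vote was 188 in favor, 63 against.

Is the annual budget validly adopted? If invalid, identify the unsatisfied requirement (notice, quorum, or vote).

Notice: 30 days given; 30 required. Satisfied.
Quorum: 25% of 930 = 232.50, rounded up to 233; 251 present. Satisfied.
Vote: requires three-fourths of those present (251); 3/4 of 251 = 188.25, rounded up to 189, so 189 needed; 188 in favor. Not satisfied.

Invalid — vote requirement not satisfied.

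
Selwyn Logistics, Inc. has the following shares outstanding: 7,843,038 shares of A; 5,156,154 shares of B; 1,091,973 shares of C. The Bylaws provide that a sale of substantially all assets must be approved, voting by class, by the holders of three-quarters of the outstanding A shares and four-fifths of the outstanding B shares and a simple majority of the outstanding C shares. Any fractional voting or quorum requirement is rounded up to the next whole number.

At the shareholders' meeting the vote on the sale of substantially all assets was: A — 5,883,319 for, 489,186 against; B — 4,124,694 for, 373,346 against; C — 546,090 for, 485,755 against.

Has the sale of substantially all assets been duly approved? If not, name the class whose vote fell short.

A: 3/4 of 7843038 = 5882278.50, rounded up to 5882279; 5,882,279 required, 5,883,319 in favor — approved.
B: 4/5 of 5156154 = 4124923.20, rounded up to 4124924; 4,124,924 required, 4,124,694 in favor — not approved.
C: a majority of 1091973 is 545987; 545,987 required, 546,090 in favor — approved.

Not approved — the B shares did not give the required vote.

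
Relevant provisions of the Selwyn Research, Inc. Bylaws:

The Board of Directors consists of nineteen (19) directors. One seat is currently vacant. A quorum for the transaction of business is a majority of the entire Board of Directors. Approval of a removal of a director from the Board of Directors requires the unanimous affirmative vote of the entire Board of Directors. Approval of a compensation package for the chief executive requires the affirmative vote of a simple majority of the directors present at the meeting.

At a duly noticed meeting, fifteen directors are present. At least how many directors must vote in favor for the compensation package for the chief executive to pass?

8

The compensation package for the chief executive requires a majority of the directors present (15).
A majority of 15 is 8.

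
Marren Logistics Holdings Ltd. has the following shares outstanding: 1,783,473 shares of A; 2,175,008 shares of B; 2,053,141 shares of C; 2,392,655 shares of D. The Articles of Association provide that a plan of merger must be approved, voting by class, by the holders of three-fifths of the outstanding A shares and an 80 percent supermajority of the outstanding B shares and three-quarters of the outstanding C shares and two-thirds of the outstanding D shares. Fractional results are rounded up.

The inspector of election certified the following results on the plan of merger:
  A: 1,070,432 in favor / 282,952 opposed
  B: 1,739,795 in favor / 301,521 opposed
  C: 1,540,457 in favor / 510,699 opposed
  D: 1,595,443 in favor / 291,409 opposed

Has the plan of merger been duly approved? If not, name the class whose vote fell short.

Not approved — the B shares did not give the required vote.

A: 3/5 of 1783473 = 1070083.80, rounded up to 1070084; 1,070,084 required, 1,070,432 in favor — approved.
B: 4/5 of 2175008 = 1740006.40, rounded up to 1740007; 1,740,007 required, 1,739,795 in favor — not approved.
C: 3/4 of 2053141 = 1539855.75, rounded up to 1539856; 1,539,856 required, 1,540,457 in favor — approved.
D: 2/3 of 2392655 = 1595103.33, rounded up to 1595104; 1,595,104 required, 1,595,443 in favor — approved.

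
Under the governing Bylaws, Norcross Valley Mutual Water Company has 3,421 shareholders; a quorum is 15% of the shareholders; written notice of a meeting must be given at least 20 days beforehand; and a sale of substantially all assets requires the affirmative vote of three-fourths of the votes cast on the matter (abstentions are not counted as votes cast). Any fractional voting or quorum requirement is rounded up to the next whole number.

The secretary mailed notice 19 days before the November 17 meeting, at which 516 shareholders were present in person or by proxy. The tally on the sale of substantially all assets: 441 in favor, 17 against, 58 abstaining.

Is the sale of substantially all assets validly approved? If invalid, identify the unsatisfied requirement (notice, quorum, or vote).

Notice: 19 days given; 20 required. Not satisfied.
Quorum: 15% of 3,421 = 513.15, rounded up to 514; 516 present. Satisfied.
Vote: requires three-fourths of the votes cast (516 − 58 abstaining = 458); 3/4 of 458 = 343.50, rounded up to 344, so 344 needed; 441 in favor. Satisfied.

Invalid — notice requirement not satisfied.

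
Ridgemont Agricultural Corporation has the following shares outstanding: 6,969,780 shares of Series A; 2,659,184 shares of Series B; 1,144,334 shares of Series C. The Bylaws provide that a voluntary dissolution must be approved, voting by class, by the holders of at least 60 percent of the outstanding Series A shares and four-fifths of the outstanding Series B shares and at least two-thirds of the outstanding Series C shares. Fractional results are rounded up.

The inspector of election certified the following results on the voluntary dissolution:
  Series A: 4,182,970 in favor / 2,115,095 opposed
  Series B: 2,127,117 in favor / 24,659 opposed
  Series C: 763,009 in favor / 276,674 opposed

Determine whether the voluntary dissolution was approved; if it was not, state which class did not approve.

Not approved — the Series B shares did not give the required vote.

Series A: 3/5 of 6969780 = 4181868; 4,181,868 required, 4,182,970 in favor — approved.
Series B: 4/5 of 2659184 = 2127347.20, rounded up to 2127348; 2,127,348 required, 2,127,117 in favor — not approved.
Series C: 2/3 of 1144334 = 762889.33, rounded up to 762890; 762,890 required, 763,009 in favor — approved.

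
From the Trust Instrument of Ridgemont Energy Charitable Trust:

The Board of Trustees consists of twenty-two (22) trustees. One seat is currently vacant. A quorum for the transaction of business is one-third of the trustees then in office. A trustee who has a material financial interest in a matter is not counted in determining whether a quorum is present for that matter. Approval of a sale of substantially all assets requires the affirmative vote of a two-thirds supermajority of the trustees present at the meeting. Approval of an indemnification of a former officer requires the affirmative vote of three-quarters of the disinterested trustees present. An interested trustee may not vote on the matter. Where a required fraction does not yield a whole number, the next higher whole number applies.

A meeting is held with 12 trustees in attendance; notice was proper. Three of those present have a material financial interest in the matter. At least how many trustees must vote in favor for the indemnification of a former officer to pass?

7

The indemnification of a former officer requires three-fourths of the disinterested trustees present (12 − 3 = 9).
3/4 of 9 = 6.75, rounded up to 7.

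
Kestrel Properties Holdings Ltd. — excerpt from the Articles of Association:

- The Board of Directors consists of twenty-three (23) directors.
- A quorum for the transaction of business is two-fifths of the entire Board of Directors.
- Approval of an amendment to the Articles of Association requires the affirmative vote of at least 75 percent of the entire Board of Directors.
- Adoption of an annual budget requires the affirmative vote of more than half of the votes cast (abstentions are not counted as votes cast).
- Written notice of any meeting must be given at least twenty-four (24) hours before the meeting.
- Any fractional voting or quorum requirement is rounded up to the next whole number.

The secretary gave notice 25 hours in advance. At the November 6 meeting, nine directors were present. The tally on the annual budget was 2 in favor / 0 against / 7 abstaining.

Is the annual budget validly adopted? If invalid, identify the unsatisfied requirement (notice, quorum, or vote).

Invalid — quorum requirement not satisfied.

Notice: 25 hours given; 24 required (25 ≥ 24). Satisfied.
Quorum: 9 present; quorum is 10. Not satisfied.
Vote: the annual budget requires a majority of the votes cast (9 present − 7 abstaining = 2). A majority of 2 is 2, so 2 affirmative votes are needed; 2 voted in favor. Satisfied. (Moot — without a quorum no business can be validly transacted.)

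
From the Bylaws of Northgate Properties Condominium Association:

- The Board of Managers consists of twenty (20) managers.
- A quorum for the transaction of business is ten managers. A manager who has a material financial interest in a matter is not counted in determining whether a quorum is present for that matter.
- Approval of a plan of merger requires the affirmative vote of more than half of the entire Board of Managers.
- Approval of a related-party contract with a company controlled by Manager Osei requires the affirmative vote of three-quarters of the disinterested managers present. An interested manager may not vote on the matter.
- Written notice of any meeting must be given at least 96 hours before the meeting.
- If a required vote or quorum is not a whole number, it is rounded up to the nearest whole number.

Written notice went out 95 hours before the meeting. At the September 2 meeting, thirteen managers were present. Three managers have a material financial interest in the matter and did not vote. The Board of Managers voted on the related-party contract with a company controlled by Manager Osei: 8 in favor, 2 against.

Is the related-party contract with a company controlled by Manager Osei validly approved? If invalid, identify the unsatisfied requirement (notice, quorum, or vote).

Invalid — notice requirement not satisfied.

Notice: 95 hours given; 96 required (95 < 96). Not satisfied.
Quorum: 13 present, but the 3 interested managers do not count, leaving 10. Quorum is 10. Satisfied.
Vote: the related-party contract with a company controlled by Manager Osei requires three-fourths of the disinterested managers present (13 − 3 = 10). 3/4 of 10 = 7.50, rounded up to 8, so 8 affirmative votes are needed; 8 voted in favor. Satisfied.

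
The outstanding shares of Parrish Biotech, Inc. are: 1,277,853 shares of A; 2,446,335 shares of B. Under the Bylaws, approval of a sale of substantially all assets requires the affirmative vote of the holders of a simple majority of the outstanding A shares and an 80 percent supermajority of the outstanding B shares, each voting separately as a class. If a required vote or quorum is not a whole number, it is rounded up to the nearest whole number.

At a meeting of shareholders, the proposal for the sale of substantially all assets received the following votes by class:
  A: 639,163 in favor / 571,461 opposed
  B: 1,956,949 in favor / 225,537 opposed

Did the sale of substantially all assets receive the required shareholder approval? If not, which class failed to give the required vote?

A: a majority of 1277853 is 638927; 638,927 required, 639,163 in favor — approved.
B: 4/5 of 2446335 = 1957068; 1,957,068 required, 1,956,949 in favor — not approved.

Not approved — the B shares did not give the required vote.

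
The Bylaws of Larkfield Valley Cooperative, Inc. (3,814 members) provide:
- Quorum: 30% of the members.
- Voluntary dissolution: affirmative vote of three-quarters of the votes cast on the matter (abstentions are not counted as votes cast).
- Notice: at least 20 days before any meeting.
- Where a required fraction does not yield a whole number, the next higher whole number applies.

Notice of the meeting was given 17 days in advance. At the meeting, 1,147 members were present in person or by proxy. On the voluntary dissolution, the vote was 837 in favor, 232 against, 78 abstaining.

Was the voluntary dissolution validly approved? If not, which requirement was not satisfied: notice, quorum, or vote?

Invalid — notice requirement not satisfied.

Notice: 17 days given; 20 required. Not satisfied.
Quorum: 30% of 3,814 = 1,144.20, rounded up to 1,145; 1,147 present. Satisfied.
Vote: requires three-fourths of the votes cast (1,147 − 78 abstaining = 1,069); 3/4 of 1069 = 801.75, rounded up to 802, so 802 needed; 837 in favor. Satisfied.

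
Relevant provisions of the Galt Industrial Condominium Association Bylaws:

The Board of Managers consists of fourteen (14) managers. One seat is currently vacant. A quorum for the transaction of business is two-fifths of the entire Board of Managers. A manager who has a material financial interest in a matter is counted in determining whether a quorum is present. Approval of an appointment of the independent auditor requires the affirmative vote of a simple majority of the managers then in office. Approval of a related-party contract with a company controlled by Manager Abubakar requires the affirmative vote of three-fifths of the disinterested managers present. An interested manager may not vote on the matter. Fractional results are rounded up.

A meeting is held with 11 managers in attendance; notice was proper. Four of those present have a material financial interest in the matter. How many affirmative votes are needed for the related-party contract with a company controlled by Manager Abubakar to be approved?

The related-party contract with a company controlled by Manager Abubakar requires three-fifths of the disinterested managers present (11 − 4 = 7).
3/5 of 7 = 4.20, rounded up to 5.

5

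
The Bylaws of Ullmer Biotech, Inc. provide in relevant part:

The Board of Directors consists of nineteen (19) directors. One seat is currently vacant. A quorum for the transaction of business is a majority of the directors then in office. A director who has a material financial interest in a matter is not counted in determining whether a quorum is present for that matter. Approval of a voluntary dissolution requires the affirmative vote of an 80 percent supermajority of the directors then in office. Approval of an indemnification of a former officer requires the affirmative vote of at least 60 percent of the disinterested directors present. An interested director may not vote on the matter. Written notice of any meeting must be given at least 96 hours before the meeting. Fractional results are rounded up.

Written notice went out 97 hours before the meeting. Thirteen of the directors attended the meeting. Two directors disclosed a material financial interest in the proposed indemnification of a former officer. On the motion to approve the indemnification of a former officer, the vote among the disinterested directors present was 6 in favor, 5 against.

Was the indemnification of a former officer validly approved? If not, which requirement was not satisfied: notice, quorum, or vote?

Notice: 97 hours given; 96 required (97 ≥ 96). Satisfied.
Quorum: 13 present, but the 2 interested directors do not count, leaving 11. Quorum is 10. Satisfied.
Vote: the indemnification of a former officer requires three-fifths of the disinterested directors present (13 − 2 = 11). 3/5 of 11 = 6.60, rounded up to 7, so 7 affirmative votes are needed; 6 voted in favor. Not satisfied.

Invalid — vote requirement not satisfied.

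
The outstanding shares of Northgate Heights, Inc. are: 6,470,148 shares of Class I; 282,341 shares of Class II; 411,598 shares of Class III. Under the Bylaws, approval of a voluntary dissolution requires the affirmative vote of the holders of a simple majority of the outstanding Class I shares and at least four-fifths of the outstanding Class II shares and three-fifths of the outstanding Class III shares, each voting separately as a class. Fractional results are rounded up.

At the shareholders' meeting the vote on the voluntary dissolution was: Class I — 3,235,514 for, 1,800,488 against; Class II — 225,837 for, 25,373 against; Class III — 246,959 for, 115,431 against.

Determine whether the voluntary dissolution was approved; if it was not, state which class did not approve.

Class I: a majority of 6470148 is 3235075; 3,235,075 required, 3,235,514 in favor — approved.
Class II: 4/5 of 282341 = 225872.80, rounded up to 225873; 225,873 required, 225,837 in favor — not approved.
Class III: 3/5 of 411598 = 246958.80, rounded up to 246959; 246,959 required, 246,959 in favor — approved.

Not approved — the Class II shares did not give the required vote.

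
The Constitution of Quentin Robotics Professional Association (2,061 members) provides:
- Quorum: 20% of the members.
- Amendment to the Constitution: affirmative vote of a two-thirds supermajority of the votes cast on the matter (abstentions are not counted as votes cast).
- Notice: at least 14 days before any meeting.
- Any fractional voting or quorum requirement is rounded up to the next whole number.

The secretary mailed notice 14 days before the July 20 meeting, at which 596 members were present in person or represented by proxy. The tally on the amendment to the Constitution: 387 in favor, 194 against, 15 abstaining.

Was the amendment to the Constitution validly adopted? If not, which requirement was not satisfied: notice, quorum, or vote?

Notice: 14 days given; 14 required. Satisfied.
Quorum: 20% of 2,061 = 412.20, rounded up to 413; 596 present. Satisfied.
Vote: requires two-thirds of the votes cast (596 − 15 abstaining = 581); 2/3 of 581 = 387.33, rounded up to 388, so 388 needed; 387 in favor. Not satisfied.

Invalid — vote requirement not satisfied.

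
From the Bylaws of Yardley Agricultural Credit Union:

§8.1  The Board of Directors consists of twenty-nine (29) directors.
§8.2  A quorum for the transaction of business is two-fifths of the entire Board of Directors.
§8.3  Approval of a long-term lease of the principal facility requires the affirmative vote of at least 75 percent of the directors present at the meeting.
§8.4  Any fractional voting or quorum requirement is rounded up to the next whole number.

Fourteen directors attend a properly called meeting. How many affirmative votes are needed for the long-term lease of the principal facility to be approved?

The long-term lease of the principal facility requires three-fourths of the directors present (14).
3/4 of 14 = 10.50, rounded up to 11.

11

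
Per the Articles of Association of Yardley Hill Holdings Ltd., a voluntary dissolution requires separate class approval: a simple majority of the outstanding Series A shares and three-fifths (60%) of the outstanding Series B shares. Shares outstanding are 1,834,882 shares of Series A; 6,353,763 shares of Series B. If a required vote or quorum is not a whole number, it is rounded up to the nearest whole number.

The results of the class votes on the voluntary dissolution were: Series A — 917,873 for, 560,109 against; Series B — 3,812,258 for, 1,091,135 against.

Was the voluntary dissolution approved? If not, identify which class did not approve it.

Series A: a majority of 1834882 is 917442; 917,442 required, 917,873 in favor — approved.
Series B: 3/5 of 6353763 = 3812257.80, rounded up to 3812258; 3,812,258 required, 3,812,258 in favor — approved.

Approved — every class gave the required vote.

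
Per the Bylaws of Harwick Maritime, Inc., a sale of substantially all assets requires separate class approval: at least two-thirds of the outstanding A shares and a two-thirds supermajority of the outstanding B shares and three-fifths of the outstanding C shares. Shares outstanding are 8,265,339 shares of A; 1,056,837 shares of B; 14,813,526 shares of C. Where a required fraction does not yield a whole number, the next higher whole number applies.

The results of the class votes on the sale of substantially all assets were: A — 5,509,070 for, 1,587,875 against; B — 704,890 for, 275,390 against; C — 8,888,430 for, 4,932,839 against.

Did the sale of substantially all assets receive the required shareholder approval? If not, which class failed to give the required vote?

A: 2/3 of 8265339 = 5510226; 5,510,226 required, 5,509,070 in favor — not approved.
B: 2/3 of 1056837 = 704558; 704,558 required, 704,890 in favor — approved.
C: 3/5 of 14813526 = 8888115.60, rounded up to 8888116; 8,888,116 required, 8,888,430 in favor — approved.

Not approved — the A shares did not give the required vote.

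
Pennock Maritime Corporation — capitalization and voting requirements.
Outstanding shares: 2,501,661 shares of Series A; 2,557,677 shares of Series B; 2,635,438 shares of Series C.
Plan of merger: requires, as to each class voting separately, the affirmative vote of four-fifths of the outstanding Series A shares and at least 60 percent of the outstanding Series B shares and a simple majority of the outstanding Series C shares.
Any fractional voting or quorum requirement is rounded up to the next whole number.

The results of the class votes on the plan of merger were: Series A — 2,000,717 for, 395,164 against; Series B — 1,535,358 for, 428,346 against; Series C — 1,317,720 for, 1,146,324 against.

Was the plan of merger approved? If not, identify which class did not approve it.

Not approved — the Series A shares did not give the required vote.

Series A: 4/5 of 2501661 = 2001328.80, rounded up to 2001329; 2,001,329 required, 2,000,717 in favor — not approved.
Series B: 3/5 of 2557677 = 1534606.20, rounded up to 1534607; 1,534,607 required, 1,535,358 in favor — approved.
Series C: a majority of 2635438 is 1317720; 1,317,720 required, 1,317,720 in favor — approved.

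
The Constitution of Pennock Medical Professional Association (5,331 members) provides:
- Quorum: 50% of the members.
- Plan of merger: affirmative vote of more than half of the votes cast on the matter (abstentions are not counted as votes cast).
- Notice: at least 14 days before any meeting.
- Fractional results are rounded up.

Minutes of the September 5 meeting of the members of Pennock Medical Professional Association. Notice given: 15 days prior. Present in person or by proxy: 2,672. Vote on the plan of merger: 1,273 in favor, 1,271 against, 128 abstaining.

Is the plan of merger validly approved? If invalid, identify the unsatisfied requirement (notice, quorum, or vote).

Valid — all requirements satisfied.

Notice: 15 days given; 14 required. Satisfied.
Quorum: 50% of 5,331 = 2,665.50, rounded up to 2,666; 2,672 present. Satisfied.
Vote: requires a majority of the votes cast (2,672 − 128 abstaining = 2,544); a majority of 2544 is 1273, so 1,273 needed; 1,273 in favor. Satisfied.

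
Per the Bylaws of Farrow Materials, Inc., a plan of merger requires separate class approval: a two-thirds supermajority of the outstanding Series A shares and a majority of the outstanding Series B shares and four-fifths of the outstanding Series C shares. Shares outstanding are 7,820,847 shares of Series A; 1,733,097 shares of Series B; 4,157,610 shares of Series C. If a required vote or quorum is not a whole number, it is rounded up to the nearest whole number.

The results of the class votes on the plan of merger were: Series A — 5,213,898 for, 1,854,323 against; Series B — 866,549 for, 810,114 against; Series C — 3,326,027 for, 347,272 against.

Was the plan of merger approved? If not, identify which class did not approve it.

Not approved — the Series C shares did not give the required vote.

Series A: 2/3 of 7820847 = 5213898; 5,213,898 required, 5,213,898 in favor — approved.
Series B: a majority of 1733097 is 866549; 866,549 required, 866,549 in favor — approved.
Series C: 4/5 of 4157610 = 3326088; 3,326,088 required, 3,326,027 in favor — not approved.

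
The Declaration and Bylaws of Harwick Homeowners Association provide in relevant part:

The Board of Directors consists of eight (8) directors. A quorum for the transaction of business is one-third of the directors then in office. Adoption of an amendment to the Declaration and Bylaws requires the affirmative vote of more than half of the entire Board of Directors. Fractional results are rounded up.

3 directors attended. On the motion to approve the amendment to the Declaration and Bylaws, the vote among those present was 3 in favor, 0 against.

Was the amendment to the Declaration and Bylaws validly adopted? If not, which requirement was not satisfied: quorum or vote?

Quorum: 3 present; quorum is 3. Satisfied.
Vote: the amendment to the Declaration and Bylaws requires a majority of the entire Board of Directors (8). A majority of 8 is 5, so 5 affirmative votes are needed; 3 voted in favor. Not satisfied.

Invalid — vote requirement not satisfied.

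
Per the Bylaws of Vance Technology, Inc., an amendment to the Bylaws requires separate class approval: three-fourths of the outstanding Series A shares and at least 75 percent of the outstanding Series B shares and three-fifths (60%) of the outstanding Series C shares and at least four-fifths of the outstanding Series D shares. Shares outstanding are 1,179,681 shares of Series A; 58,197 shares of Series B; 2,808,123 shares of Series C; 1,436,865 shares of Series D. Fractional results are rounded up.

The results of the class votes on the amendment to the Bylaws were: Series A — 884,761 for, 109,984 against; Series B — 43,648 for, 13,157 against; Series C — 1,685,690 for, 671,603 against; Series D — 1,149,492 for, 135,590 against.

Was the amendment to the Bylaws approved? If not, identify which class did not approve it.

Series A: 3/4 of 1179681 = 884760.75, rounded up to 884761; 884,761 required, 884,761 in favor — approved.
Series B: 3/4 of 58197 = 43647.75, rounded up to 43648; 43,648 required, 43,648 in favor — approved.
Series C: 3/5 of 2808123 = 1684873.80, rounded up to 1684874; 1,684,874 required, 1,685,690 in favor — approved.
Series D: 4/5 of 1436865 = 1149492; 1,149,492 required, 1,149,492 in favor — approved.

Approved — every class gave the required vote.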